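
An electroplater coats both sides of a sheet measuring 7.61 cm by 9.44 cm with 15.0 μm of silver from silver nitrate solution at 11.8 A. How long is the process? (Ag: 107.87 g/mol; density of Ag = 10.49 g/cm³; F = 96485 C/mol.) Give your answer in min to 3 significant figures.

Plated area = 2 × 7.61 × 9.44 = 143.7 cm²
Volume = 143.7 × 15.0×10⁻⁴ cm = 0.2156 cm³
m(Ag) = 0.2156 × 10.49 = 2.262 g
n(Ag) = 2.262 / 107.87 = 0.02097 mol; n(e⁻) = 0.02097 mol
Q = 0.02097 × 96485 = 2023 C
t = 2023 / 11.8 = 171.4 s = 2.86 min

2.86 min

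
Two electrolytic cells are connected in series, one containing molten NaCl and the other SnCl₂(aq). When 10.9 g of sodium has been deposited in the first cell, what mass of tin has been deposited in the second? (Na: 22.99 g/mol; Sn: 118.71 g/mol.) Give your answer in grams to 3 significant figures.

n(Na) = 10.9 / 22.99 = 0.4741 mol
Na⁺ + e⁻ → Na, so n(e⁻) = 0.4741 mol
In series, the same 0.4741 mol of electrons flows through the second cell.
Sn²⁺ + 2e⁻ → Sn, so n(Sn) = 0.4741 / 2 = 0.2371 mol
m(Sn) = 0.2371 × 118.71 = 28.1 g

28.1 g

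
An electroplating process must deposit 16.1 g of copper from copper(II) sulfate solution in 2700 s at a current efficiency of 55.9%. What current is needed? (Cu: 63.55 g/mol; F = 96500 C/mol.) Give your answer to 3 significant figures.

32.4 A

n(Cu) = 16.1 / 63.55 = 0.2533 mol
Cu²⁺ + 2e⁻ → Cu, so n(e⁻) = 2 × 0.2533 = 0.5066 mol
Q = 0.5066 × 96500 / 0.559 = 87450 C
I = Q / t = 87450 / 2700 s = 32.4 A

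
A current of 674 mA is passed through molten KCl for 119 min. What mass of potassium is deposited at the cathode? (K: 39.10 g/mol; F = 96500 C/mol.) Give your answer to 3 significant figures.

1.95 g

Q = 0.674 A × 7140 s = 4812 C
n(e⁻) = Q/F = 4812/96500 = 0.04987 mol
K⁺ + e⁻ → K, so n(K) = 0.04987 mol
m = 0.04987 × 39.10 = 1.95 g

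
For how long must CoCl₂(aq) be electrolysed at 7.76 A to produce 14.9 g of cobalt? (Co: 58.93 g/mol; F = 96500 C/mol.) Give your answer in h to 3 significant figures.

n(Co) = 14.9 / 58.93 = 0.2528 mol
Co²⁺ + 2e⁻ → Co, so n(e⁻) = 2 × 0.2528 = 0.5056 mol
Q = 0.5056 × 96500 = 48790 C
t = Q / I = 48790 / 7.76 = 6287 s = 1.75 h

1.75 h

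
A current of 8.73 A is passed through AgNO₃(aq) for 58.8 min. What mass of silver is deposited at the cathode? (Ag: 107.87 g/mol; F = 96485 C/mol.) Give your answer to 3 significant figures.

34.4 g

Charge passed = 8.73 × 3528 = 30800 C
n(e⁻) = Q/F = 30800/96485 = 0.3192 mol
Ag⁺ + e⁻ → Ag, so n(Ag) = 0.3192 mol
m = 0.3192 × 107.87 = 34.4 g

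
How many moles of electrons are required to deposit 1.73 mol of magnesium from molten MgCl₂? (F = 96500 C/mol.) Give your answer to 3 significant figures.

3.46 mol

Mg²⁺ + 2e⁻ → Mg, so n(e⁻) = 2 × 1.73 = 3.460 mol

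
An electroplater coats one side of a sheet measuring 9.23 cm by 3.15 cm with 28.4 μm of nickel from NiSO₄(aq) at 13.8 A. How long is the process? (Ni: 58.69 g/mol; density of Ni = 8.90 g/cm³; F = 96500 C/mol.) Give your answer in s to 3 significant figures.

175 s

Plated area = 9.23 × 3.15 = 29.07 cm²
Volume = 29.07 × 28.4×10⁻⁴ cm = 0.08256 cm³
m(Ni) = 0.08256 × 8.90 = 0.7348 g
n(Ni) = 0.7348 / 58.69 = 0.01252 mol; n(e⁻) = 2 × 0.01252 = 0.02504 mol
Q = 0.02504 × 96500 = 2416 C
t = 2416 / 13.8 = 175.1 s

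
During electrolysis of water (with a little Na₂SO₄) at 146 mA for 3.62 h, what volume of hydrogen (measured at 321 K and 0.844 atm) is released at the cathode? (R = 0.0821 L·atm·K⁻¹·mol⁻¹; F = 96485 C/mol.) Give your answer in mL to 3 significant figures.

308 mL

Q = 0.146 A × 13032 s = 1903 C
n(e⁻) = Q/F = 1903/96485 = 0.01972 mol
2H⁺ + 2e⁻ → H₂, so n(H₂) = 0.01972 / 2 = 0.009860 mol
V = nRT/P = 0.009860 × 0.0821 × 321 / 0.844 = 0.3079 L
= 308 mL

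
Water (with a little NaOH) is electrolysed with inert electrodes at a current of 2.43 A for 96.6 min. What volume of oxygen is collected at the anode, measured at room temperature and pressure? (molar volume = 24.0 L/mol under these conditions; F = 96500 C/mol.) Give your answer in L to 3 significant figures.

0.876 L

Charge passed = 2.43 × 5796 = 14080 C
Moles of electrons = 14080 / 96500 = 0.1459 mol
2H₂O → O₂ + 4H⁺ + 4e⁻, so n(O₂) = 0.1459 / 4 = 0.03648 mol
V = 0.03648 × 24.0 = 0.8755 L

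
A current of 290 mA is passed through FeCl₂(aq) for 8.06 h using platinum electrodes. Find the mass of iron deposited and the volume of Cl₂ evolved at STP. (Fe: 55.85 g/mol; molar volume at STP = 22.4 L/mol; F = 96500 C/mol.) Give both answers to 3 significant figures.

2.44 g Fe; 0.977 L Cl₂

Q = 0.290 × 29016 = 8415 C; n(e⁻) = 8415 / 96500 = 0.08720 mol
Cathode: Fe²⁺ + 2e⁻ → Fe → n(Fe) = 0.08720/2 = 0.04360 mol → 2.44 g
Anode: 2Cl⁻ → Cl₂ + 2e⁻ → n(Cl₂) = 0.08720/2 = 0.04360 mol → 0.977 L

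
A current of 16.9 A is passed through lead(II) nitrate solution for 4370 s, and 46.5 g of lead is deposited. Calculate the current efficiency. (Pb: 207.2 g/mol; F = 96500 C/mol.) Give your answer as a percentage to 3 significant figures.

Q = 16.9 × 4370 = 73850 C
n(e⁻) = 73850 / 96500 = 0.7653 mol
Pb²⁺ + 2e⁻ → Pb, so theoretical n(Pb) = 0.3827 mol → 79.30 g
Efficiency = 46.5 / 79.30 = 0.5864 = 58.6%

58.6%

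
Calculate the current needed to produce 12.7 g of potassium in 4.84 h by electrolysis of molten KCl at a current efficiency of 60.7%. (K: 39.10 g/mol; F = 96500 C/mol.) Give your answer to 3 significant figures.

n(K) = 12.7 / 39.10 = 0.3248 mol
K⁺ + e⁻ → K, so n(e⁻) = 0.3248 mol
Q = 0.3248 × 96500 / 0.607 = 51640 C
I = Q / t = 51640 / 17424 s = 2.96 A

2.96 A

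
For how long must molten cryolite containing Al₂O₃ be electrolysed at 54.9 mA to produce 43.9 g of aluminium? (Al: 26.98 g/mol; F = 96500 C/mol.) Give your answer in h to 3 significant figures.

2380 h

n(Al) = 43.9 / 26.98 = 1.627 mol
Al³⁺ + 3e⁻ → Al, so n(e⁻) = 3 × 1.627 = 4.881 mol
Q = 4.881 × 96500 = 4.710×10^5 C
t = Q / I = 4.710×10^5 / 0.0549 = 8.579×10^6 s = 2380 h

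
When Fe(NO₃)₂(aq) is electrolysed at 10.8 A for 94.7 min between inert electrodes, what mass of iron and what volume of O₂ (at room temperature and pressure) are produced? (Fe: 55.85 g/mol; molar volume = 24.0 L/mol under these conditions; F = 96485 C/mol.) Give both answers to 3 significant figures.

Q = 10.8 × 5682 = 61370 C; n(e⁻) = 61370 / 96485 = 0.6361 mol
Cathode: Fe²⁺ + 2e⁻ → Fe → n(Fe) = 0.6361/2 = 0.3181 mol → 17.8 g
Anode: 2H₂O → O₂ + 4H⁺ + 4e⁻ → n(O₂) = 0.6361/4 = 0.1590 mol → 3.82 L

17.8 g Fe; 3.82 L O₂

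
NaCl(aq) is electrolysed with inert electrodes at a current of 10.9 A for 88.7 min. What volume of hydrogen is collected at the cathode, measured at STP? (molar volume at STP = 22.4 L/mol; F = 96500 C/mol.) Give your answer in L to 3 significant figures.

Q = 10.9 A × 5322 s = 58010 C
Moles of electrons = 58010 / 96500 = 0.6011 mol
2H⁺ + 2e⁻ → H₂, so n(H₂) = 0.6011 / 2 = 0.3006 mol
V = 0.3006 × 22.4 = 6.733 L

6.73 L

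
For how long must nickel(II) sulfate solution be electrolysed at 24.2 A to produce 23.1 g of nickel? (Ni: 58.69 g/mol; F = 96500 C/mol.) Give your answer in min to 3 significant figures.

n(Ni) = 23.1 / 58.69 = 0.3936 mol
Ni²⁺ + 2e⁻ → Ni, so n(e⁻) = 2 × 0.3936 = 0.7872 mol
Q = 0.7872 × 96500 = 75960 C
t = Q / I = 75960 / 24.2 = 3139 s = 52.3 min

52.3 min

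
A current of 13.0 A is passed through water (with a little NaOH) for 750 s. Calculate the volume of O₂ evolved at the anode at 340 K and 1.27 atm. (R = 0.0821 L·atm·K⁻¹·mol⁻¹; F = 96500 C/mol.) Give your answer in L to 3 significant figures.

Charge passed = 13.0 × 750 = 9750 C
Moles of electrons = 9750 / 96500 = 0.1010 mol
2H₂O → O₂ + 4H⁺ + 4e⁻, so n(O₂) = 0.1010 / 4 = 0.02525 mol
V = nRT/P = 0.02525 × 0.0821 × 340 / 1.27 = 0.5550 L

0.555 L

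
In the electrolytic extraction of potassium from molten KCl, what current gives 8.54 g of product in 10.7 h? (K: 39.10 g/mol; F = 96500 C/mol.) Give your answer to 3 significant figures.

0.547 A

n(K) = 8.54 / 39.10 = 0.2184 mol
K⁺ + e⁻ → K, so n(e⁻) = 0.2184 mol
Q = 0.2184 × 96500 = 21080 C
I = Q / t = 21080 / 38520 s = 0.547 A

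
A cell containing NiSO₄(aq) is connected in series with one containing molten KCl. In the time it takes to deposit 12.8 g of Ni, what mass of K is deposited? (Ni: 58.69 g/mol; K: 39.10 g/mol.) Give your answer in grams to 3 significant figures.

17.1 g

n(Ni) = 12.8 / 58.69 = 0.2181 mol
Ni²⁺ + 2e⁻ → Ni, so n(e⁻) = 2 × 0.2181 = 0.4362 mol
Same current for the same time ⇒ same n(e⁻) = 0.4362 mol in both cells.
K⁺ + e⁻ → K, so n(K) = 0.4362 mol
m(K) = 0.4362 × 39.10 = 17.1 g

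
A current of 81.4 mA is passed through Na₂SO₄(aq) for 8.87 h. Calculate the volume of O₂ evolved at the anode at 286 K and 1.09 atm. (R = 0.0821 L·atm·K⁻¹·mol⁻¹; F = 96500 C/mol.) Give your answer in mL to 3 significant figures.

Q = 0.0814 A × 31932 s = 2599 C
n(e⁻) = 2599 / 96500 = 0.02693 mol
2H₂O → O₂ + 4H⁺ + 4e⁻, so n(O₂) = 0.02693 / 4 = 0.006733 mol
V = nRT/P = 0.006733 × 0.0821 × 286 / 1.09 = 0.1450 L
= 145 mL

145 mL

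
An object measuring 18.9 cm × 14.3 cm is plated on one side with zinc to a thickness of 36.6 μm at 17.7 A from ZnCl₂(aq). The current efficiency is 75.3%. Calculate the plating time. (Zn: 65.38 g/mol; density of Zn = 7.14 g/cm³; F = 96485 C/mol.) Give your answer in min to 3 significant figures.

26.1 min

Plated area = 18.9 × 14.3 = 270.3 cm²
Volume = 270.3 × 36.6×10⁻⁴ cm = 0.9893 cm³
m(Zn) = 0.9893 × 7.14 = 7.064 g
n(Zn) = 7.064 / 65.38 = 0.1080 mol; n(e⁻) = 2 × 0.1080 = 0.2160 mol
Q = 0.2160 × 96485 / 0.753 = 27680 C
t = 27680 / 17.7 = 1564 s = 26.1 min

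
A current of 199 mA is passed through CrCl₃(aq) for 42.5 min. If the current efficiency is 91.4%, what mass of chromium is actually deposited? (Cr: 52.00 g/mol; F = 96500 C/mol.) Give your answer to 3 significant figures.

Q = 0.199 × 2550 = 507.5 C
n(e⁻) = 507.5 / 96500 = 0.005259 mol
Cr³⁺ + 3e⁻ → Cr, so theoretical m(Cr) = 0.001753 × 52.00 = 0.09116 g
Actual mass = 91.4% × 0.09116 = 0.0833 g

0.0833 g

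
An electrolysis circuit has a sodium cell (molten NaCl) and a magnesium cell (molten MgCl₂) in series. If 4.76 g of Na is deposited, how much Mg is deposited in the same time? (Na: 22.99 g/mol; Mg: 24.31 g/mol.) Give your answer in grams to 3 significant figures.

n(Na) = 4.76 / 22.99 = 0.2070 mol
Na⁺ + e⁻ → Na, so n(e⁻) = 0.2070 mol
Same current for the same time ⇒ same n(e⁻) = 0.2070 mol in both cells.
Mg²⁺ + 2e⁻ → Mg, so n(Mg) = 0.2070 / 2 = 0.1035 mol
m(Mg) = 0.1035 × 24.31 = 2.52 g

2.52 g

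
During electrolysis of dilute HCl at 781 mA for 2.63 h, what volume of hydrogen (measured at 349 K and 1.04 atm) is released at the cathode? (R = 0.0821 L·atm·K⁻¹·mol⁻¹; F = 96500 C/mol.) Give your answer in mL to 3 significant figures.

1060 mL

Q = It = 0.781 × 9468 = 7395 C
Moles of electrons = 7395 / 96500 = 0.07663 mol
2H⁺ + 2e⁻ → H₂, so n(H₂) = 0.07663 / 2 = 0.03832 mol
V = nRT/P = 0.03832 × 0.0821 × 349 / 1.04 = 1.056 L
= 1060 mL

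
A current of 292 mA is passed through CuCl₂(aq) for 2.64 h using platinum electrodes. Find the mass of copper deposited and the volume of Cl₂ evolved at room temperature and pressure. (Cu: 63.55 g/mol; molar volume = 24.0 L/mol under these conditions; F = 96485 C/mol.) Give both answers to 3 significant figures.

Q = 0.292 × 9504 = 2775 C; n(e⁻) = 2775 / 96485 = 0.02876 mol
Cathode: Cu²⁺ + 2e⁻ → Cu → n(Cu) = 0.02876/2 = 0.01438 mol → 0.914 g
Anode: 2Cl⁻ → Cl₂ + 2e⁻ → n(Cl₂) = 0.02876/2 = 0.01438 mol → 0.345 L

0.914 g Cu; 0.345 L Cl₂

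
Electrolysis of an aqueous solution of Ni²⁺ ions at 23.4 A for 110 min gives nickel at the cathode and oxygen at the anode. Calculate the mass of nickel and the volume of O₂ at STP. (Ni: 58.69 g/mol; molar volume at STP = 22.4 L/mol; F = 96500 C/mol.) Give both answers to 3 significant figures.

47.0 g Ni; 8.96 L O₂

Q = 23.4 × 6600 = 1.544×10^5 C; n(e⁻) = 1.544×10^5 / 96500 = 1.600 mol
Cathode: Ni²⁺ + 2e⁻ → Ni → n(Ni) = 1.600/2 = 0.8000 mol → 47.0 g
Anode: 2H₂O → O₂ + 4H⁺ + 4e⁻ → n(O₂) = 1.600/4 = 0.4000 mol → 8.96 L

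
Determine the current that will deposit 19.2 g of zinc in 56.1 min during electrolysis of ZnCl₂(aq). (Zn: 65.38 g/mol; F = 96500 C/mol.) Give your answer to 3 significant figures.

16.8 A

n(Zn) = 19.2 / 65.38 = 0.2937 mol
Zn²⁺ + 2e⁻ → Zn, so n(e⁻) = 2 × 0.2937 = 0.5874 mol
Q = 0.5874 × 96500 = 56680 C
I = Q / t = 56680 / 3366 s = 16.8 A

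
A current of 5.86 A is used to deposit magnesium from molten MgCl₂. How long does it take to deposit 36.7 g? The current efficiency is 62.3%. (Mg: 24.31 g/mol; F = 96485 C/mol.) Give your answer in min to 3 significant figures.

n(Mg) = 36.7 / 24.31 = 1.510 mol
Mg²⁺ + 2e⁻ → Mg, so n(e⁻) = 2 × 1.510 = 3.020 mol
Q = 3.020 × 96485 / 0.623 = 4.677×10^5 C
t = Q / I = 4.677×10^5 / 5.86 = 79810 s = 1330 min

1330 min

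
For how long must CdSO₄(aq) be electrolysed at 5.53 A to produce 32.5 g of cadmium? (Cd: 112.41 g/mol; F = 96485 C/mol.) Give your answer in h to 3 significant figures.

2.80 h

n(Cd) = 32.5 / 112.41 = 0.2891 mol
Cd²⁺ + 2e⁻ → Cd, so n(e⁻) = 2 × 0.2891 = 0.5782 mol
Q = 0.5782 × 96485 = 55790 C
t = Q / I = 55790 / 5.53 = 10090 s = 2.80 h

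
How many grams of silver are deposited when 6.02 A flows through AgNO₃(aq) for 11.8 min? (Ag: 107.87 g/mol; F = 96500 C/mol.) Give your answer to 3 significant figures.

Q = It = 6.02 × 708 = 4262 C
n(e⁻) = Q/F = 4262/96500 = 0.04417 mol
Ag⁺ + e⁻ → Ag, so n(Ag) = 0.04417 mol
m = 0.04417 × 107.87 = 4.76 g

4.76 g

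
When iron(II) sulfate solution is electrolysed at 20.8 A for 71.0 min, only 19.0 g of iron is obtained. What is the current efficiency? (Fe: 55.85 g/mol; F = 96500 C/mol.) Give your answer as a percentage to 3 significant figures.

Q = 20.8 × 4260 = 88610 C
n(e⁻) = 88610 / 96500 = 0.9182 mol
Fe²⁺ + 2e⁻ → Fe, so theoretical n(Fe) = 0.4591 mol → 25.64 g
Efficiency = 19.0 / 25.64 = 0.7410 = 74.1%

74.1%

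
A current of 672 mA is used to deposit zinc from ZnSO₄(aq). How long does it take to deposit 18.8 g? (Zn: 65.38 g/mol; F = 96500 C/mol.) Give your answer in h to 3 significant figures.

22.9 h

n(Zn) = 18.8 / 65.38 = 0.2875 mol
Zn²⁺ + 2e⁻ → Zn, so n(e⁻) = 2 × 0.2875 = 0.5750 mol
Q = 0.5750 × 96500 = 55490 C
t = Q / I = 55490 / 0.672 = 82570 s = 22.9 h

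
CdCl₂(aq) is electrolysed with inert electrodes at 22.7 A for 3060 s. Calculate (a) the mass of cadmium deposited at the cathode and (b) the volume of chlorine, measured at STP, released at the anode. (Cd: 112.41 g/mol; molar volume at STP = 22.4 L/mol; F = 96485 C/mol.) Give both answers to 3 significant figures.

Q = 22.7 × 3060 = 69460 C; n(e⁻) = 69460 / 96485 = 0.7199 mol
Cathode: Cd²⁺ + 2e⁻ → Cd → n(Cd) = 0.7199/2 = 0.3600 mol → 40.5 g
Anode: 2Cl⁻ → Cl₂ + 2e⁻ → n(Cl₂) = 0.7199/2 = 0.3600 mol → 8.06 L

40.5 g Cd; 8.06 L Cl₂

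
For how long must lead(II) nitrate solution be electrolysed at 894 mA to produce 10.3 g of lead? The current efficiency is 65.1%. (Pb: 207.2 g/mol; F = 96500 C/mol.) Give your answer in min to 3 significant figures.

275 min

n(Pb) = 10.3 / 207.2 = 0.04971 mol
Pb²⁺ + 2e⁻ → Pb, so n(e⁻) = 2 × 0.04971 = 0.09942 mol
Q = 0.09942 × 96500 / 0.651 = 14740 C
t = Q / I = 14740 / 0.894 = 16490 s = 275 min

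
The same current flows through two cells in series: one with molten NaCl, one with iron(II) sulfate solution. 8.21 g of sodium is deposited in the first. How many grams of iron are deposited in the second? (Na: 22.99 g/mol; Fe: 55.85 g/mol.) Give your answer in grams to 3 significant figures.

n(Na) = 8.21 / 22.99 = 0.3571 mol
Na⁺ + e⁻ → Na, so n(e⁻) = 0.3571 mol
The cells are in series, so the same charge (and hence the same n(e⁻) = 0.3571 mol) passes through both.
Fe²⁺ + 2e⁻ → Fe, so n(Fe) = 0.3571 / 2 = 0.1786 mol
m(Fe) = 0.1786 × 55.85 = 9.97 g

9.97 g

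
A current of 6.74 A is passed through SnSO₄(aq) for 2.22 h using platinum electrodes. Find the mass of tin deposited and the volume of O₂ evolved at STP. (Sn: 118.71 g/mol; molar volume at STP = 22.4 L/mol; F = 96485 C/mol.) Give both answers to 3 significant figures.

Q = 6.74 × 7992 = 53870 C; n(e⁻) = 53870 / 96485 = 0.5583 mol
Cathode: Sn²⁺ + 2e⁻ → Sn → n(Sn) = 0.5583/2 = 0.2792 mol → 33.1 g
Anode: 2H₂O → O₂ + 4H⁺ + 4e⁻ → n(O₂) = 0.5583/4 = 0.1396 mol → 3.13 L

33.1 g Sn; 3.13 L O₂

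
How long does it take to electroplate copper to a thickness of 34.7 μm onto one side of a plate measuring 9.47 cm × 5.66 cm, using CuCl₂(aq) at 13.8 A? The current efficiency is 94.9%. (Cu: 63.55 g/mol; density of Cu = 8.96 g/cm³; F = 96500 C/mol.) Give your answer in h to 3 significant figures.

0.107 h

Plated area = 9.47 × 5.66 = 53.60 cm²
Volume = 53.60 × 34.7×10⁻⁴ cm = 0.1860 cm³
m(Cu) = 0.1860 × 8.96 = 1.667 g
n(Cu) = 1.667 / 63.55 = 0.02623 mol; n(e⁻) = 2 × 0.02623 = 0.05246 mol
Q = 0.05246 × 96500 / 0.949 = 5334 C
t = 5334 / 13.8 = 386.5 s = 0.107 h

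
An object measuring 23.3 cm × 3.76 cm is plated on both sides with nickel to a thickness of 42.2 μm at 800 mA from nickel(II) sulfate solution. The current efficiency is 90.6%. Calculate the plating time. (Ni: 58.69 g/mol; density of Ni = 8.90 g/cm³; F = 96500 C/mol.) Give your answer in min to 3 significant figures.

Plated area = 2 × 23.3 × 3.76 = 175.2 cm²
Volume = 175.2 × 42.2×10⁻⁴ cm = 0.7393 cm³
m(Ni) = 0.7393 × 8.90 = 6.580 g
n(Ni) = 6.580 / 58.69 = 0.1121 mol; n(e⁻) = 2 × 0.1121 = 0.2242 mol
Q = 0.2242 × 96500 / 0.906 = 23880 C
t = 23880 / 0.800 = 29850 s = 498 min

498 min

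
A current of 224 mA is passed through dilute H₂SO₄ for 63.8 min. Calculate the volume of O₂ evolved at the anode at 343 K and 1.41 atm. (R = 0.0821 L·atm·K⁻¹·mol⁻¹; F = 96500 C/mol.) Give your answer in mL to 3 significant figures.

Q = 0.224 A × 3828 s = 857.5 C
n(e⁻) = 857.5 / 96500 = 0.008886 mol
2H₂O → O₂ + 4H⁺ + 4e⁻, so n(O₂) = 0.008886 / 4 = 0.002222 mol
V = nRT/P = 0.002222 × 0.0821 × 343 / 1.41 = 0.04438 L
= 44.4 mL

44.4 mL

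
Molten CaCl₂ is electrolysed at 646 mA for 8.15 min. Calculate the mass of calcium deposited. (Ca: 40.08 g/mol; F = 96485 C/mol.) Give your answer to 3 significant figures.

0.0656 g

Q = 0.646 A × 489 s = 315.9 C
n(e⁻) = 315.9 / 96485 = 0.003274 mol
Ca²⁺ + 2e⁻ → Ca, so n(Ca) = 0.003274 / 2 = 0.001637 mol
m = 0.001637 × 40.08 = 0.0656 g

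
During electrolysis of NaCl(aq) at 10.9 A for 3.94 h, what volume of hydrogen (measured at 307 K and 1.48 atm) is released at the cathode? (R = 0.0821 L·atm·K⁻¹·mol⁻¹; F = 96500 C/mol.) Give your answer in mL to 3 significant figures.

13600 mL

Charge passed = 10.9 × 14184 = 1.546×10^5 C
n(e⁻) = 1.546×10^5 / 96500 = 1.602 mol
2H⁺ + 2e⁻ → H₂, so n(H₂) = 1.602 / 2 = 0.8010 mol
V = nRT/P = 0.8010 × 0.0821 × 307 / 1.48 = 13.64 L
= 13600 mL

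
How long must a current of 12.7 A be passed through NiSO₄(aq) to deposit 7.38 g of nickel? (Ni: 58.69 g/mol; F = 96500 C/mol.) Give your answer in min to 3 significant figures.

31.8 min

n(Ni) = 7.38 / 58.69 = 0.1257 mol
Ni²⁺ + 2e⁻ → Ni, so n(e⁻) = 2 × 0.1257 = 0.2514 mol
Q = 0.2514 × 96500 = 24260 C
t = Q / I = 24260 / 12.7 = 1910 s = 31.8 min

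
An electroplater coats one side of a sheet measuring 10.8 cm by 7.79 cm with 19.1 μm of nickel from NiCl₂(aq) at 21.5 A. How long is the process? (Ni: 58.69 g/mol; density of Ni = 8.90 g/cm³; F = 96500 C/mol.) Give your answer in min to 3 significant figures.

Plated area = 10.8 × 7.79 = 84.13 cm²
Volume = 84.13 × 19.1×10⁻⁴ cm = 0.1607 cm³
m(Ni) = 0.1607 × 8.90 = 1.430 g
n(Ni) = 1.430 / 58.69 = 0.02437 mol; n(e⁻) = 2 × 0.02437 = 0.04874 mol
Q = 0.04874 × 96500 = 4703 C
t = 4703 / 21.5 = 218.7 s = 3.65 min

3.65 min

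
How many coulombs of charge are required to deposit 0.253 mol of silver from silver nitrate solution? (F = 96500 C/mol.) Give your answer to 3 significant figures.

24400 C

Ag⁺ + e⁻ → Ag, so n(e⁻) = 1 × 0.253 = 0.2530 mol
Q = 0.2530 × 96500 = 24410 C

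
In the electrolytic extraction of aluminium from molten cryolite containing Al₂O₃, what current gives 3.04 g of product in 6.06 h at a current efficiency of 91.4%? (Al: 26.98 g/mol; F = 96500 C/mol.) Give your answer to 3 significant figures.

n(Al) = 3.04 / 26.98 = 0.1127 mol
Al³⁺ + 3e⁻ → Al, so n(e⁻) = 3 × 0.1127 = 0.3381 mol
Q = 0.3381 × 96500 / 0.914 = 35700 C
I = Q / t = 35700 / 21816 s = 1.64 A

1.64 A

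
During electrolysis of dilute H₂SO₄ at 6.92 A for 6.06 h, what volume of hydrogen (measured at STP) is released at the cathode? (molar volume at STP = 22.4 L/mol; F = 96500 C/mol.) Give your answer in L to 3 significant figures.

17.5 L

Q = 6.92 A × 21816 s = 1.510×10^5 C
n(e⁻) = Q/F = 1.510×10^5/96500 = 1.565 mol
2H⁺ + 2e⁻ → H₂, so n(H₂) = 1.565 / 2 = 0.7825 mol
V = 0.7825 × 22.4 = 17.53 L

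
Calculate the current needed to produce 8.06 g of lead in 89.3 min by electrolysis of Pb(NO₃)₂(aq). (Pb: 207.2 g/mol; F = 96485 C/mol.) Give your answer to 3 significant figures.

n(Pb) = 8.06 / 207.2 = 0.03890 mol
Pb²⁺ + 2e⁻ → Pb, so n(e⁻) = 2 × 0.03890 = 0.07780 mol
Q = 0.07780 × 96485 = 7507 C
I = Q / t = 7507 / 5358 s = 1.40 A

1.40 A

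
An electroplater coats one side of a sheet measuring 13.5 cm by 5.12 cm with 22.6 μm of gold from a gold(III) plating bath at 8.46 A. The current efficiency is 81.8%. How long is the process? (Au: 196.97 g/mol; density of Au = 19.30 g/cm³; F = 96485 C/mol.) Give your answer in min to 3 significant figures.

10.7 min

Plated area = 13.5 × 5.12 = 69.12 cm²
Volume = 69.12 × 22.6×10⁻⁴ cm = 0.1562 cm³
m(Au) = 0.1562 × 19.30 = 3.015 g
n(Au) = 3.015 / 196.97 = 0.01531 mol; n(e⁻) = 3 × 0.01531 = 0.04593 mol
Q = 0.04593 × 96485 / 0.818 = 5418 C
t = 5418 / 8.46 = 640.4 s = 10.7 min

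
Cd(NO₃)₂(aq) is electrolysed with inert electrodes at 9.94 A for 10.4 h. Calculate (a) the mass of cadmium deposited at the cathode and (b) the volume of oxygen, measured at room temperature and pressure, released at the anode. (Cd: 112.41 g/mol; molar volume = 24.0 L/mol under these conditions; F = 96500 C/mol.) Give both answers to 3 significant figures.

Q = 9.94 × 37440 = 3.722×10^5 C; n(e⁻) = 3.722×10^5 / 96500 = 3.857 mol
Cathode: Cd²⁺ + 2e⁻ → Cd → n(Cd) = 3.857/2 = 1.929 mol → 217 g
Anode: 2H₂O → O₂ + 4H⁺ + 4e⁻ → n(O₂) = 3.857/4 = 0.9643 mol → 23.1 L

217 g Cd; 23.1 L O₂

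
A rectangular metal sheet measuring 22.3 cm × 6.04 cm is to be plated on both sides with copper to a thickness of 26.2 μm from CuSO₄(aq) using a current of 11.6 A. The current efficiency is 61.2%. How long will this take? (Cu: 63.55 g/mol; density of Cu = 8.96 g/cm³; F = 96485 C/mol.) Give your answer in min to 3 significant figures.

Plated area = 2 × 22.3 × 6.04 = 269.4 cm²
Volume = 269.4 × 26.2×10⁻⁴ cm = 0.7058 cm³
m(Cu) = 0.7058 × 8.96 = 6.324 g
n(Cu) = 6.324 / 63.55 = 0.09951 mol; n(e⁻) = 2 × 0.09951 = 0.1990 mol
Q = 0.1990 × 96485 / 0.612 = 31370 C
t = 31370 / 11.6 = 2704 s = 45.1 min

45.1 min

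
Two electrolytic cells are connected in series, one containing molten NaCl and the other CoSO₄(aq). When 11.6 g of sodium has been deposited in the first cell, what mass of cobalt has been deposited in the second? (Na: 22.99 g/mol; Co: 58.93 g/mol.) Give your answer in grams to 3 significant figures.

14.9 g

n(Na) = 11.6 / 22.99 = 0.5046 mol
Na⁺ + e⁻ → Na, so n(e⁻) = 0.5046 mol
Same current for the same time ⇒ same n(e⁻) = 0.5046 mol in both cells.
Co²⁺ + 2e⁻ → Co, so n(Co) = 0.5046 / 2 = 0.2523 mol
m(Co) = 0.2523 × 58.93 = 14.9 g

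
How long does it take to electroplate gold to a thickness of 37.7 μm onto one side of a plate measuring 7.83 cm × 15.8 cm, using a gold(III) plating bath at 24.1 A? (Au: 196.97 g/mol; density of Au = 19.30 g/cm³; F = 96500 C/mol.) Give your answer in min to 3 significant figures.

Plated area = 7.83 × 15.8 = 123.7 cm²
Volume = 123.7 × 37.7×10⁻⁴ cm = 0.4663 cm³
m(Au) = 0.4663 × 19.30 = 9.000 g
n(Au) = 9.000 / 196.97 = 0.04569 mol; n(e⁻) = 3 × 0.04569 = 0.1371 mol
Q = 0.1371 × 96500 = 13230 C
t = 13230 / 24.1 = 549.0 s = 9.15 min

9.15 min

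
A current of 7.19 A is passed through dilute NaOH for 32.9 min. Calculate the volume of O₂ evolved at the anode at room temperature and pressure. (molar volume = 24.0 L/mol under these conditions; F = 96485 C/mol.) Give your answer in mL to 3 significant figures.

883 mL

Q = 7.19 A × 1974 s = 14190 C
n(e⁻) = Q/F = 14190/96485 = 0.1471 mol
2H₂O → O₂ + 4H⁺ + 4e⁻, so n(O₂) = 0.1471 / 4 = 0.03678 mol
V = 0.03678 × 24.0 = 0.8827 L
= 883 mL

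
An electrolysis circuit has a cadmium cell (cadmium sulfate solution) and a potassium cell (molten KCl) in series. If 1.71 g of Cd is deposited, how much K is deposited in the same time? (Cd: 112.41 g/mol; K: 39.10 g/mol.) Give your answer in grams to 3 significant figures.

1.19 g

n(Cd) = 1.71 / 112.41 = 0.01521 mol
Cd²⁺ + 2e⁻ → Cd, so n(e⁻) = 2 × 0.01521 = 0.03042 mol
Since the cells are in series, n(e⁻) in the K cell is also 0.03042 mol.
K⁺ + e⁻ → K, so n(K) = 0.03042 mol
m(K) = 0.03042 × 39.10 = 1.19 g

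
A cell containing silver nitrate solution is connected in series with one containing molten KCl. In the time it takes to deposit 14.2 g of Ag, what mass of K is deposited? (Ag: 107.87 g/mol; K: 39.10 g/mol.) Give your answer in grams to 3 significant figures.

5.15 g

n(Ag) = 14.2 / 107.87 = 0.1316 mol
Ag⁺ + e⁻ → Ag, so n(e⁻) = 0.1316 mol
Same current for the same time ⇒ same n(e⁻) = 0.1316 mol in both cells.
K⁺ + e⁻ → K, so n(K) = 0.1316 mol
m(K) = 0.1316 × 39.10 = 5.15 g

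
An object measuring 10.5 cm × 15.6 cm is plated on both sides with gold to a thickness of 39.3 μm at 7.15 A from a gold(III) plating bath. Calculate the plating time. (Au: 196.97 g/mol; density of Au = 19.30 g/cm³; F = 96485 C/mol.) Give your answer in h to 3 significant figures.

1.42 h

Plated area = 2 × 10.5 × 15.6 = 327.6 cm²
Volume = 327.6 × 39.3×10⁻⁴ cm = 1.287 cm³
m(Au) = 1.287 × 19.30 = 24.84 g
n(Au) = 24.84 / 196.97 = 0.1261 mol; n(e⁻) = 3 × 0.1261 = 0.3783 mol
Q = 0.3783 × 96485 = 36500 C
t = 36500 / 7.15 = 5105 s = 1.42 h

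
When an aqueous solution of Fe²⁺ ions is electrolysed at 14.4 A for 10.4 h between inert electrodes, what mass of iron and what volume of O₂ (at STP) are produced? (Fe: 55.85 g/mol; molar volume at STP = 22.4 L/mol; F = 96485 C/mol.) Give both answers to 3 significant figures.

Q = 14.4 × 37440 = 5.391×10^5 C; n(e⁻) = 5.391×10^5 / 96485 = 5.587 mol
Cathode: Fe²⁺ + 2e⁻ → Fe → n(Fe) = 5.587/2 = 2.794 mol → 156 g
Anode: 2H₂O → O₂ + 4H⁺ + 4e⁻ → n(O₂) = 5.587/4 = 1.397 mol → 31.3 L

156 g Fe; 31.3 L O₂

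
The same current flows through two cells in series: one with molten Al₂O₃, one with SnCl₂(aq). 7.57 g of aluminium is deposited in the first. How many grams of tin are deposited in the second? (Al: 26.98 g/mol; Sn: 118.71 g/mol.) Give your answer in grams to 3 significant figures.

50.0 g

n(Al) = 7.57 / 26.98 = 0.2806 mol
Al³⁺ + 3e⁻ → Al, so n(e⁻) = 3 × 0.2806 = 0.8418 mol
Since the cells are in series, n(e⁻) in the Sn cell is also 0.8418 mol.
Sn²⁺ + 2e⁻ → Sn, so n(Sn) = 0.8418 / 2 = 0.4209 mol
m(Sn) = 0.4209 × 118.71 = 50.0 g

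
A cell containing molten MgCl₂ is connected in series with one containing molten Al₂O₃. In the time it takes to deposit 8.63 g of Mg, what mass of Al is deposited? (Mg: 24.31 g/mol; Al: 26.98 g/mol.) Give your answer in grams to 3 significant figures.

n(Mg) = 8.63 / 24.31 = 0.3550 mol
Mg²⁺ + 2e⁻ → Mg, so n(e⁻) = 2 × 0.3550 = 0.7100 mol
Since the cells are in series, n(e⁻) in the Al cell is also 0.7100 mol.
Al³⁺ + 3e⁻ → Al, so n(Al) = 0.7100 / 3 = 0.2367 mol
m(Al) = 0.2367 × 26.98 = 6.39 g

6.39 g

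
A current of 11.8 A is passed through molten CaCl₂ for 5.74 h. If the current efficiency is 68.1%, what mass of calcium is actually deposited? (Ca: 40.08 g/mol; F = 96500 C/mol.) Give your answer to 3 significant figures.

34.5 g

Q = 11.8 × 20664 = 2.438×10^5 C
n(e⁻) = 2.438×10^5 / 96500 = 2.526 mol
Ca²⁺ + 2e⁻ → Ca, so theoretical m(Ca) = 1.263 × 40.08 = 50.62 g
Actual mass = 68.1% × 50.62 = 34.5 g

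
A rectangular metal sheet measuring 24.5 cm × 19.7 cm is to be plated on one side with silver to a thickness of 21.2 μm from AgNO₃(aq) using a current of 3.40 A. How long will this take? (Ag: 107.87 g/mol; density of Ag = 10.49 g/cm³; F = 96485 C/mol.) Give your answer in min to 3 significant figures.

47.1 min

Plated area = 24.5 × 19.7 = 482.7 cm²
Volume = 482.7 × 21.2×10⁻⁴ cm = 1.023 cm³
m(Ag) = 1.023 × 10.49 = 10.73 g
n(Ag) = 10.73 / 107.87 = 0.09947 mol; n(e⁻) = 0.09947 mol
Q = 0.09947 × 96485 = 9597 C
t = 9597 / 3.40 = 2823 s = 47.1 min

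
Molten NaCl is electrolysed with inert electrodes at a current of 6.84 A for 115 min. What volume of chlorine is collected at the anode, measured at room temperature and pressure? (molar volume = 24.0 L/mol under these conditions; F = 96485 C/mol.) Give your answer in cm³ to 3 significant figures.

5870 cm³

Q = 6.84 A × 6900 s = 47200 C
n(e⁻) = Q/F = 47200/96485 = 0.4892 mol
2Cl⁻ → Cl₂ + 2e⁻, so n(Cl₂) = 0.4892 / 2 = 0.2446 mol
V = 0.2446 × 24.0 = 5.870 L
= 5870 cm³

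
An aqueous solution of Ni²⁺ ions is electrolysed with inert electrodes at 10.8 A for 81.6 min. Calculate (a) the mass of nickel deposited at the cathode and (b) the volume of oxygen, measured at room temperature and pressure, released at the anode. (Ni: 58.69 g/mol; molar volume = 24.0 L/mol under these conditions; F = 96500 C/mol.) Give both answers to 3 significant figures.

16.1 g Ni; 3.29 L O₂

Q = 10.8 × 4896 = 52880 C; n(e⁻) = 52880 / 96500 = 0.5480 mol
Cathode: Ni²⁺ + 2e⁻ → Ni → n(Ni) = 0.5480/2 = 0.2740 mol → 16.1 g
Anode: 2H₂O → O₂ + 4H⁺ + 4e⁻ → n(O₂) = 0.5480/4 = 0.1370 mol → 3.29 L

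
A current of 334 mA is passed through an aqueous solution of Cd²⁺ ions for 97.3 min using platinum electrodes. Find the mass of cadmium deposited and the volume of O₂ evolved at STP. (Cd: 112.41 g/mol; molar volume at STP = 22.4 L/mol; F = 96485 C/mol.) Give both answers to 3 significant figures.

1.14 g Cd; 0.113 L O₂

Q = 0.334 × 5838 = 1950 C; n(e⁻) = 1950 / 96485 = 0.02021 mol
Cathode: Cd²⁺ + 2e⁻ → Cd → n(Cd) = 0.02021/2 = 0.01011 mol → 1.14 g
Anode: 2H₂O → O₂ + 4H⁺ + 4e⁻ → n(O₂) = 0.02021/4 = 0.005053 mol → 0.113 L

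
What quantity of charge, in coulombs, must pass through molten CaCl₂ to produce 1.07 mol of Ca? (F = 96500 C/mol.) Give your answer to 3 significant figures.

2.07×10^5 C

Ca²⁺ + 2e⁻ → Ca, so n(e⁻) = 2 × 1.07 = 2.140 mol
Q = 2.140 × 96500 = 2.065×10^5 C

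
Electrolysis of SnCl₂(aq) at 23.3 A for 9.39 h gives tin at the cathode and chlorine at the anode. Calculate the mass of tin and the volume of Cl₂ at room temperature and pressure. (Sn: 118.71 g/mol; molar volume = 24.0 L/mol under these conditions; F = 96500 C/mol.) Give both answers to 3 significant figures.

Q = 23.3 × 33804 = 7.876×10^5 C; n(e⁻) = 7.876×10^5 / 96500 = 8.162 mol
Cathode: Sn²⁺ + 2e⁻ → Sn → n(Sn) = 8.162/2 = 4.081 mol → 484 g
Anode: 2Cl⁻ → Cl₂ + 2e⁻ → n(Cl₂) = 8.162/2 = 4.081 mol → 97.9 L

484 g Sn; 97.9 L Cl₂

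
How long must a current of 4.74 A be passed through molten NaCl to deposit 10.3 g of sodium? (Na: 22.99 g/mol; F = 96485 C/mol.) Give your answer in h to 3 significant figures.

2.53 h

n(Na) = 10.3 / 22.99 = 0.4480 mol
Na⁺ + e⁻ → Na, so n(e⁻) = 0.4480 mol
Q = 0.4480 × 96485 = 43230 C
t = Q / I = 43230 / 4.74 = 9120 s = 2.53 h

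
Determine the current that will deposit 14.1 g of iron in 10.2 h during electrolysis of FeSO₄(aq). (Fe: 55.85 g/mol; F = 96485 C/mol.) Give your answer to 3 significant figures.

n(Fe) = 14.1 / 55.85 = 0.2525 mol
Fe²⁺ + 2e⁻ → Fe, so n(e⁻) = 2 × 0.2525 = 0.5050 mol
Q = 0.5050 × 96485 = 48720 C
I = Q / t = 48720 / 36720 s = 1.33 A

1.33 A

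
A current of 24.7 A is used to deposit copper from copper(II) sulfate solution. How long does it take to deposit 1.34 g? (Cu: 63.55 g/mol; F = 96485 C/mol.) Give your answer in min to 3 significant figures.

n(Cu) = 1.34 / 63.55 = 0.02109 mol
Cu²⁺ + 2e⁻ → Cu, so n(e⁻) = 2 × 0.02109 = 0.04218 mol
Q = 0.04218 × 96485 = 4070 C
t = Q / I = 4070 / 24.7 = 164.8 s = 2.75 min

2.75 min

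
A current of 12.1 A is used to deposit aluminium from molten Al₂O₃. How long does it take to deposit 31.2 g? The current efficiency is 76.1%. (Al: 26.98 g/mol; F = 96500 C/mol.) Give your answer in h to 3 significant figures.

10.1 h

n(Al) = 31.2 / 26.98 = 1.156 mol
Al³⁺ + 3e⁻ → Al, so n(e⁻) = 3 × 1.156 = 3.468 mol
Q = 3.468 × 96500 / 0.761 = 4.398×10^5 C
t = Q / I = 4.398×10^5 / 12.1 = 36350 s = 10.1 h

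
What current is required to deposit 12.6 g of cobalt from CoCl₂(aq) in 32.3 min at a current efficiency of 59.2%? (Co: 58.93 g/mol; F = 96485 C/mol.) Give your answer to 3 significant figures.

36.0 A

n(Co) = 12.6 / 58.93 = 0.2138 mol
Co²⁺ + 2e⁻ → Co, so n(e⁻) = 2 × 0.2138 = 0.4276 mol
Q = 0.4276 × 96485 / 0.592 = 69690 C
I = Q / t = 69690 / 1938 s = 36.0 A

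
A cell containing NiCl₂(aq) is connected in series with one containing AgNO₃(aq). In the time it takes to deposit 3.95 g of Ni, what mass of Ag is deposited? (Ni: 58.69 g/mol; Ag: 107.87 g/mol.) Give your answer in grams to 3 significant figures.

n(Ni) = 3.95 / 58.69 = 0.06730 mol
Ni²⁺ + 2e⁻ → Ni, so n(e⁻) = 2 × 0.06730 = 0.1346 mol
The cells are in series, so the same charge (and hence the same n(e⁻) = 0.1346 mol) passes through both.
Ag⁺ + e⁻ → Ag, so n(Ag) = 0.1346 mol
m(Ag) = 0.1346 × 107.87 = 14.5 g

14.5 g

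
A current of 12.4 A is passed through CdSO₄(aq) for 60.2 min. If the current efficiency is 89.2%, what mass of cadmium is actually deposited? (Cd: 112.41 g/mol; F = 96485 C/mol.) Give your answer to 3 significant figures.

Q = 12.4 × 3612 = 44790 C
n(e⁻) = 44790 / 96485 = 0.4642 mol
Cd²⁺ + 2e⁻ → Cd, so theoretical m(Cd) = 0.2321 × 112.41 = 26.09 g
Actual mass = 89.2% × 26.09 = 23.3 g

23.3 g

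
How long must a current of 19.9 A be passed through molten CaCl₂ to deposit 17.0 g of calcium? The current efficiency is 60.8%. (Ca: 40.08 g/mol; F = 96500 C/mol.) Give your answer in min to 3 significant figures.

n(Ca) = 17.0 / 40.08 = 0.4242 mol
Ca²⁺ + 2e⁻ → Ca, so n(e⁻) = 2 × 0.4242 = 0.8484 mol
Q = 0.8484 × 96500 / 0.608 = 1.347×10^5 C
t = Q / I = 1.347×10^5 / 19.9 = 6769 s = 113 min

113 min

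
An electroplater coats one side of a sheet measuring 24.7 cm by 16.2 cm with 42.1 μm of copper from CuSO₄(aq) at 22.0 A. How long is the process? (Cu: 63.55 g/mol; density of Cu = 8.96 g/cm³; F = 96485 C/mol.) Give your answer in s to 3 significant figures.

Plated area = 24.7 × 16.2 = 400.1 cm²
Volume = 400.1 × 42.1×10⁻⁴ cm = 1.684 cm³
m(Cu) = 1.684 × 8.96 = 15.09 g
n(Cu) = 15.09 / 63.55 = 0.2375 mol; n(e⁻) = 2 × 0.2375 = 0.4750 mol
Q = 0.4750 × 96485 = 45830 C
t = 45830 / 22.0 = 2083 s

2080 s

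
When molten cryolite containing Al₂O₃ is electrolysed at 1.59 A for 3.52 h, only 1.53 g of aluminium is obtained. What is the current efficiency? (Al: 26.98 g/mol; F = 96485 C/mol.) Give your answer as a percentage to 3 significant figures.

81.5%

Q = 1.59 × 12672 = 20150 C
n(e⁻) = 20150 / 96485 = 0.2088 mol
Al³⁺ + 3e⁻ → Al, so theoretical n(Al) = 0.06960 mol → 1.878 g
Efficiency = 1.53 / 1.878 = 0.8147 = 81.5%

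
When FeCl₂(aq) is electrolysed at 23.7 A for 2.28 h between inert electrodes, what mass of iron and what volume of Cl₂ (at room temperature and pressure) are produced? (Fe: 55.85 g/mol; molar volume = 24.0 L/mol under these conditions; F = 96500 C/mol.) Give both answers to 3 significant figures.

Q = 23.7 × 8208 = 1.945×10^5 C; n(e⁻) = 1.945×10^5 / 96500 = 2.016 mol
Cathode: Fe²⁺ + 2e⁻ → Fe → n(Fe) = 2.016/2 = 1.008 mol → 56.3 g
Anode: 2Cl⁻ → Cl₂ + 2e⁻ → n(Cl₂) = 2.016/2 = 1.008 mol → 24.2 L

56.3 g Fe; 24.2 L Cl₂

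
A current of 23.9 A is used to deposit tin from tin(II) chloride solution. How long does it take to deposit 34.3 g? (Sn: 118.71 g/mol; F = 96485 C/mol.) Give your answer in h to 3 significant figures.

0.648 h

n(Sn) = 34.3 / 118.71 = 0.2889 mol
Sn²⁺ + 2e⁻ → Sn, so n(e⁻) = 2 × 0.2889 = 0.5778 mol
Q = 0.5778 × 96485 = 55750 C
t = Q / I = 55750 / 23.9 = 2333 s = 0.648 h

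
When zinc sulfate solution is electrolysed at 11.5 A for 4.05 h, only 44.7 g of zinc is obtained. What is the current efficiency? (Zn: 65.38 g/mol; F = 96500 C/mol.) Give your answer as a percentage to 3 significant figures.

78.7%

Q = 11.5 × 14580 = 1.677×10^5 C
n(e⁻) = 1.677×10^5 / 96500 = 1.738 mol
Zn²⁺ + 2e⁻ → Zn, so theoretical n(Zn) = 0.8690 mol → 56.82 g
Efficiency = 44.7 / 56.82 = 0.7867 = 78.7%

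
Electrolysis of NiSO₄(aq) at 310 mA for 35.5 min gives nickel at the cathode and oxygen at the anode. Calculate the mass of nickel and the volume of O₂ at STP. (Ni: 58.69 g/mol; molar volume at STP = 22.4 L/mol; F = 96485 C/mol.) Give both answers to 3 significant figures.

0.201 g Ni; 0.0383 L O₂

Q = 0.310 × 2130 = 660.3 C; n(e⁻) = 660.3 / 96485 = 0.006844 mol
Cathode: Ni²⁺ + 2e⁻ → Ni → n(Ni) = 0.006844/2 = 0.003422 mol → 0.201 g
Anode: 2H₂O → O₂ + 4H⁺ + 4e⁻ → n(O₂) = 0.006844/4 = 0.001711 mol → 0.0383 L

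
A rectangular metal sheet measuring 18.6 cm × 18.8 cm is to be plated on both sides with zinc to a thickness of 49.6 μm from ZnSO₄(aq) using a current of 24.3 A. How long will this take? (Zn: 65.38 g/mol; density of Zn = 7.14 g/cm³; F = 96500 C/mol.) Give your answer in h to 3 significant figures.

Plated area = 2 × 18.6 × 18.8 = 699.4 cm²
Volume = 699.4 × 49.6×10⁻⁴ cm = 3.469 cm³
m(Zn) = 3.469 × 7.14 = 24.77 g
n(Zn) = 24.77 / 65.38 = 0.3789 mol; n(e⁻) = 2 × 0.3789 = 0.7578 mol
Q = 0.7578 × 96500 = 73130 C
t = 73130 / 24.3 = 3009 s = 0.836 h

0.836 h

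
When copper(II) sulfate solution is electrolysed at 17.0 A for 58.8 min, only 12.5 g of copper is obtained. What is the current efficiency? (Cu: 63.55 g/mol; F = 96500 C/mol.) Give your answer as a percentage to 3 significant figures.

63.3%

Q = 17.0 × 3528 = 59980 C
n(e⁻) = 59980 / 96500 = 0.6216 mol
Cu²⁺ + 2e⁻ → Cu, so theoretical n(Cu) = 0.3108 mol → 19.75 g
Efficiency = 12.5 / 19.75 = 0.6329 = 63.3%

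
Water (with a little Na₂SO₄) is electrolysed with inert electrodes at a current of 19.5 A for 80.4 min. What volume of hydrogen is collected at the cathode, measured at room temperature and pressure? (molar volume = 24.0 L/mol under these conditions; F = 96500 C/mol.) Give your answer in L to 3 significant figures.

11.7 L

Q = 19.5 A × 4824 s = 94070 C
n(e⁻) = Q/F = 94070/96500 = 0.9748 mol
2H⁺ + 2e⁻ → H₂, so n(H₂) = 0.9748 / 2 = 0.4874 mol
V = 0.4874 × 24.0 = 11.70 L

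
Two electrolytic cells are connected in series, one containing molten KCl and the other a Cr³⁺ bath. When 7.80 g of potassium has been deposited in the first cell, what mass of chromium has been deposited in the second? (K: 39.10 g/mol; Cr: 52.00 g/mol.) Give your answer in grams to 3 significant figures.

3.46 g

n(K) = 7.80 / 39.10 = 0.1995 mol
K⁺ + e⁻ → K, so n(e⁻) = 0.1995 mol
In series, the same 0.1995 mol of electrons flows through the second cell.
Cr³⁺ + 3e⁻ → Cr, so n(Cr) = 0.1995 / 3 = 0.06650 mol
m(Cr) = 0.06650 × 52.00 = 3.46 g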